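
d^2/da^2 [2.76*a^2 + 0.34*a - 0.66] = 5.52000000000000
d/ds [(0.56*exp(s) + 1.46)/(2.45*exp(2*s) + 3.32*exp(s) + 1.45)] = (-(0.56*exp(s) + 1.46)*(4.9*exp(s) + 3.32) + 1.372*exp(2*s) + 1.8592*exp(s) + 0.812)*exp(s)/(2.45*exp(2*s) + 3.32*exp(s) + 1.45)^2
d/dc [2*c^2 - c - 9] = 4*c - 1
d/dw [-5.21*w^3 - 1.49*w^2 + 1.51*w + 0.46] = -15.63*w^2 - 2.98*w + 1.51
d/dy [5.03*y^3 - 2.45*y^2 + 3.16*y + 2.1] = 15.09*y^2 - 4.9*y + 3.16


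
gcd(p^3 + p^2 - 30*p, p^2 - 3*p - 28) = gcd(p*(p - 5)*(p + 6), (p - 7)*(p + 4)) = 1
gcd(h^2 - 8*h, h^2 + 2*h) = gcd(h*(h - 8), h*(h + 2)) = h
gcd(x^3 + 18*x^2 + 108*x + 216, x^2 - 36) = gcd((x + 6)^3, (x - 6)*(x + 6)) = x + 6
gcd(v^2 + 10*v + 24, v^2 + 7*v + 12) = v + 4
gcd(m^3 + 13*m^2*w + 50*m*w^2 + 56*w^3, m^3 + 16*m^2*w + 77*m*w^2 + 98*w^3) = m^2 + 9*m*w + 14*w^2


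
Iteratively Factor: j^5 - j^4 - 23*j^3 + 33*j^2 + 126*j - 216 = (j + 3)*(j^4 - 4*j^3 - 11*j^2 + 66*j - 72) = (j + 3)*(j + 4)*(j^3 - 8*j^2 + 21*j - 18) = (j - 2)*(j + 3)*(j + 4)*(j^2 - 6*j + 9) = (j - 3)*(j - 2)*(j + 3)*(j + 4)*(j - 3)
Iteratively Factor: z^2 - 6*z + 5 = (z - 5)*(z - 1)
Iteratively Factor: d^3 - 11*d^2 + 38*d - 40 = (d - 5)*(d^2 - 6*d + 8) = (d - 5)*(d - 4)*(d - 2)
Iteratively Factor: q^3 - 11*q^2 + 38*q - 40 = (q - 5)*(q^2 - 6*q + 8) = (q - 5)*(q - 2)*(q - 4)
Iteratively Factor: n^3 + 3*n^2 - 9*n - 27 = (n + 3)*(n^2 - 9) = (n - 3)*(n + 3)*(n + 3)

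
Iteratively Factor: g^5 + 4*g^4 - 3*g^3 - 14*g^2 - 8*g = (g + 1)*(g^4 + 3*g^3 - 6*g^2 - 8*g) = (g + 1)*(g + 4)*(g^3 - g^2 - 2*g) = g*(g + 1)*(g + 4)*(g^2 - g - 2) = g*(g - 2)*(g + 1)*(g + 4)*(g + 1)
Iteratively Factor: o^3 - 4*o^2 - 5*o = (o - 5)*(o^2 + o) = (o - 5)*(o + 1)*(o)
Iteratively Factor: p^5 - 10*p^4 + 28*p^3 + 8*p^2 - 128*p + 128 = (p - 2)*(p^4 - 8*p^3 + 12*p^2 + 32*p - 64) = (p - 2)^2*(p^3 - 6*p^2 + 32) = (p - 4)*(p - 2)^2*(p^2 - 2*p - 8) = (p - 4)^2*(p - 2)^2*(p + 2)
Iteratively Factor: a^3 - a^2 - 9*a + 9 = (a - 3)*(a^2 + 2*a - 3) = (a - 3)*(a + 3)*(a - 1)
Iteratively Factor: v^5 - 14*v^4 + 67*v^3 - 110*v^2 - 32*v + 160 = (v - 5)*(v^4 - 9*v^3 + 22*v^2 - 32) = (v - 5)*(v - 4)*(v^3 - 5*v^2 + 2*v + 8) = (v - 5)*(v - 4)*(v + 1)*(v^2 - 6*v + 8) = (v - 5)*(v - 4)^2*(v + 1)*(v - 2)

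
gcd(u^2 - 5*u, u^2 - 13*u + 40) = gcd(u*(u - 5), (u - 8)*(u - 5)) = u - 5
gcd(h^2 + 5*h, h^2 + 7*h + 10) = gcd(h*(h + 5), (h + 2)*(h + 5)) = h + 5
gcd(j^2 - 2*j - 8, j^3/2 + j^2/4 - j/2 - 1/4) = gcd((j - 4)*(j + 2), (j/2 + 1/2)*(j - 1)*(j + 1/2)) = 1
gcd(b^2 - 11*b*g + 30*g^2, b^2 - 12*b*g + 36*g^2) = b - 6*g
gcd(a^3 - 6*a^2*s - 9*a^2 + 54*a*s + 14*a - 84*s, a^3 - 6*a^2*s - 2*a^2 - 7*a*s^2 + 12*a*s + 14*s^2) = a - 2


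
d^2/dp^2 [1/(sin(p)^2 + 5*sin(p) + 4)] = (-4*sin(p)^3 - 11*sin(p)^2 + 8*sin(p) + 42)/((sin(p) + 1)^2*(sin(p) + 4)^3)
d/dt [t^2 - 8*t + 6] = 2*t - 8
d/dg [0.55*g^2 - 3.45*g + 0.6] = 1.1*g - 3.45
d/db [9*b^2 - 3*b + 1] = 18*b - 3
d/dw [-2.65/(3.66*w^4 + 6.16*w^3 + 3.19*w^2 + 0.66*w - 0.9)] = (38.796*w^3 + 48.972*w^2 + 16.907*w + 1.749)/(3.66*w^4 + 6.16*w^3 + 3.19*w^2 + 0.66*w - 0.9)^2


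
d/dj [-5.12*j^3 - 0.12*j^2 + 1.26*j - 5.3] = -15.36*j^2 - 0.24*j + 1.26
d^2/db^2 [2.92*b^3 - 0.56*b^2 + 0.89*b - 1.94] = 17.52*b - 1.12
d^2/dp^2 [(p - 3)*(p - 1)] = 2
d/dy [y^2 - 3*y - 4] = 2*y - 3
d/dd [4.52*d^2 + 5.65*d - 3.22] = 9.04*d + 5.65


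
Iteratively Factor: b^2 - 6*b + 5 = (b - 1)*(b - 5)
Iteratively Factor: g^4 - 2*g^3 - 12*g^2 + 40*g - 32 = (g - 2)*(g^3 - 12*g + 16) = (g - 2)*(g + 4)*(g^2 - 4*g + 4) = (g - 2)^2*(g + 4)*(g - 2)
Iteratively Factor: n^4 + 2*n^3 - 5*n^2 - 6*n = (n)*(n^3 + 2*n^2 - 5*n - 6) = n*(n - 2)*(n^2 + 4*n + 3) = n*(n - 2)*(n + 1)*(n + 3)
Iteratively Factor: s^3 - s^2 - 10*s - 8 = (s + 2)*(s^2 - 3*s - 4) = (s - 4)*(s + 2)*(s + 1)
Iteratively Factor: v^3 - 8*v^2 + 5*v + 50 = (v + 2)*(v^2 - 10*v + 25) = (v - 5)*(v + 2)*(v - 5)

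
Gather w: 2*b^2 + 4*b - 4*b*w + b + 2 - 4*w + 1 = 2*b^2 + 5*b + w*(-4*b - 4) + 3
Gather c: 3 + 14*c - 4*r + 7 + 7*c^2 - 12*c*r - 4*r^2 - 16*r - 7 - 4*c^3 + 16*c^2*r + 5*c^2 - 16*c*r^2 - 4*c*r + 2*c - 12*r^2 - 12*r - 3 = -4*c^3 + c^2*(16*r + 12) + c*(-16*r^2 - 16*r + 16) - 16*r^2 - 32*r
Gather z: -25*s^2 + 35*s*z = -25*s^2 + 35*s*z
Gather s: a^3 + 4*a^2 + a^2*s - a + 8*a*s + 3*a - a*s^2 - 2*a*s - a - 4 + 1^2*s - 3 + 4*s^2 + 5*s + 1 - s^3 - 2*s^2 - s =a^3 + 4*a^2 + a - s^3 + s^2*(2 - a) + s*(a^2 + 6*a + 5) - 6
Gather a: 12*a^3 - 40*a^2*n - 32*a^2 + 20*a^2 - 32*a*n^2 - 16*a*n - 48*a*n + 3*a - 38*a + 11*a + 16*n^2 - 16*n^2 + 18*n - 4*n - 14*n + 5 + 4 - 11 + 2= 12*a^3 + a^2*(-40*n - 12) + a*(-32*n^2 - 64*n - 24)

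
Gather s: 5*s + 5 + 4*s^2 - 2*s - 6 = 4*s^2 + 3*s - 1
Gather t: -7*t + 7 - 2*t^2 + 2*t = -2*t^2 - 5*t + 7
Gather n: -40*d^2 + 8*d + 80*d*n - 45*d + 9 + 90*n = -40*d^2 - 37*d + n*(80*d + 90) + 9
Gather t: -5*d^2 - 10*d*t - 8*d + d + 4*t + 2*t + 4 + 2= -5*d^2 - 7*d + t*(6 - 10*d) + 6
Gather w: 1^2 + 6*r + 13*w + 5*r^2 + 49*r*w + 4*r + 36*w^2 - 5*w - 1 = 5*r^2 + 10*r + 36*w^2 + w*(49*r + 8)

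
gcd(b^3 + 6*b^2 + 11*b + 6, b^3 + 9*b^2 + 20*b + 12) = b^2 + 3*b + 2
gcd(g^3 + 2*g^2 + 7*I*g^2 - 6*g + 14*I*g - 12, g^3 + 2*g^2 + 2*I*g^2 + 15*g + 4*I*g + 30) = g + 2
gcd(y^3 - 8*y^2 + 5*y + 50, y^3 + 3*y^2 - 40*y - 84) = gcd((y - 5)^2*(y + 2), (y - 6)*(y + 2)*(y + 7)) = y + 2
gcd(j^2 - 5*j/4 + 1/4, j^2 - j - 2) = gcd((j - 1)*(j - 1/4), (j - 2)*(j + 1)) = 1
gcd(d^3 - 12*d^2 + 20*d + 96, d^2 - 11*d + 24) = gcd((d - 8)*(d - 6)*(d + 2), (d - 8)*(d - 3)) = d - 8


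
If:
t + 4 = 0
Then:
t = -4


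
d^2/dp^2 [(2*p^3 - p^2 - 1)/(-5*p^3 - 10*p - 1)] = 2*(25*p^6 + 300*p^5 + 60*p^4 - 235*p^3 + 90*p^2 - 21*p + 101)/(125*p^9 + 750*p^7 + 75*p^6 + 1500*p^5 + 300*p^4 + 1015*p^3 + 300*p^2 + 30*p + 1)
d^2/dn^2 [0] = 0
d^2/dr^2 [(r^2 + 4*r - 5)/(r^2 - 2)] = 2*(4*r^3 - 9*r^2 + 24*r - 6)/(r^6 - 6*r^4 + 12*r^2 - 8)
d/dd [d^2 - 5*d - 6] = 2*d - 5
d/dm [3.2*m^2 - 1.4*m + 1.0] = 6.4*m - 1.4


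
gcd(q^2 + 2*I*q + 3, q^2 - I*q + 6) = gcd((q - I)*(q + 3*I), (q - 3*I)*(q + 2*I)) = 1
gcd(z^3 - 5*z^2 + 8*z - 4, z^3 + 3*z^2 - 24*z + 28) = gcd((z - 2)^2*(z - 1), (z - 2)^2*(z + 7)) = z^2 - 4*z + 4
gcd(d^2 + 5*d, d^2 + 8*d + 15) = d + 5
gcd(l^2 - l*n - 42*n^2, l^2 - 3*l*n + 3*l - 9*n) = 1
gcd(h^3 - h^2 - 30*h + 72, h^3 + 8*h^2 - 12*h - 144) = h^2 + 2*h - 24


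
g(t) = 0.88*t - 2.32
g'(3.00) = 0.88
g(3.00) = 0.32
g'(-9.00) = 0.88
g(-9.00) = -10.24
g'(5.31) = 0.88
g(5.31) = 2.35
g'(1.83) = 0.88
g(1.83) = -0.71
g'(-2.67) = 0.88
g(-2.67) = -4.67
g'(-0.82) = 0.88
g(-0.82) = -3.04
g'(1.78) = 0.88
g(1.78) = -0.75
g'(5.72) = 0.88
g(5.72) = 2.71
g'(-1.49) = 0.88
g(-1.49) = -3.63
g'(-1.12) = 0.88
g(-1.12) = -3.31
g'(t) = 0.880000000000000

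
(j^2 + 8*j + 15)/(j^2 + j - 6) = (j + 5)/(j - 2)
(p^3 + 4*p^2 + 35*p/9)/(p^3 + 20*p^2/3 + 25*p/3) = (p + 7/3)/(p + 5)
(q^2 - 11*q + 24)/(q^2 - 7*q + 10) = (q^2 - 11*q + 24)/(q^2 - 7*q + 10)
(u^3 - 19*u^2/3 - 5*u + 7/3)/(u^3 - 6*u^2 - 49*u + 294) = (u^2 + 2*u/3 - 1/3)/(u^2 + u - 42)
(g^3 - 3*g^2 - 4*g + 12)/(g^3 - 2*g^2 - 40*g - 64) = (g^2 - 5*g + 6)/(g^2 - 4*g - 32)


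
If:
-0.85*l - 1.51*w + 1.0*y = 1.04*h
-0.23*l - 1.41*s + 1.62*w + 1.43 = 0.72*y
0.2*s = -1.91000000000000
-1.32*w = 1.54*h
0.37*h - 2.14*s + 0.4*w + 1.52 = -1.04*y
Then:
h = 16.45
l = -9.08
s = -9.55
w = -19.19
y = -19.58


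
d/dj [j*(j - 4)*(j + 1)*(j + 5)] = 4*j^3 + 6*j^2 - 38*j - 20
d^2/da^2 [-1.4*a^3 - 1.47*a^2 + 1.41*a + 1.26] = -8.4*a - 2.94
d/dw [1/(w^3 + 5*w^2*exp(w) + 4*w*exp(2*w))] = (-5*w^2*exp(w) - 3*w^2 - 8*w*exp(2*w) - 10*w*exp(w) - 4*exp(2*w))/(w^2*(w^2 + 5*w*exp(w) + 4*exp(2*w))^2)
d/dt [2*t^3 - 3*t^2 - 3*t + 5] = 6*t^2 - 6*t - 3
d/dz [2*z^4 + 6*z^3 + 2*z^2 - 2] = 2*z*(4*z^2 + 9*z + 2)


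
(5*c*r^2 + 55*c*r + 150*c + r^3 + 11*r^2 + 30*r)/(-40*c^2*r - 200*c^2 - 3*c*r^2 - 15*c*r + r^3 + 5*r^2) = (r + 6)/(-8*c + r)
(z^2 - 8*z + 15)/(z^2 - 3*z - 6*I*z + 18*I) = (z - 5)/(z - 6*I)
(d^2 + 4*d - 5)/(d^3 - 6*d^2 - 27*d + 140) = (d - 1)/(d^2 - 11*d + 28)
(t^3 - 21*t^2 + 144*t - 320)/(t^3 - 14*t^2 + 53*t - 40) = (t - 8)/(t - 1)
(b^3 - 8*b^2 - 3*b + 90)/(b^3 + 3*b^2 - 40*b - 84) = (b^2 - 2*b - 15)/(b^2 + 9*b + 14)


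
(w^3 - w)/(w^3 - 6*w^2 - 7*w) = (w - 1)/(w - 7)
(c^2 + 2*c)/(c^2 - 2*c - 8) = c/(c - 4)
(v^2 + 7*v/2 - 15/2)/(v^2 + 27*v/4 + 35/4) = 2*(2*v - 3)/(4*v + 7)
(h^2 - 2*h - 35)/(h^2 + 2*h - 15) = (h - 7)/(h - 3)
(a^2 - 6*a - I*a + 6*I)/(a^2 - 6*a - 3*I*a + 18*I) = (a - I)/(a - 3*I)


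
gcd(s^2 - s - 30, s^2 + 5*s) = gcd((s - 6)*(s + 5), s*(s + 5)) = s + 5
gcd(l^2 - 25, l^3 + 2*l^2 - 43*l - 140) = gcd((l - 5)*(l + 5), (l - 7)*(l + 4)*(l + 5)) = l + 5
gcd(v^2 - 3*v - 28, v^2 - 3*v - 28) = v^2 - 3*v - 28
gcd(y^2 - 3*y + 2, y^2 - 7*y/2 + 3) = y - 2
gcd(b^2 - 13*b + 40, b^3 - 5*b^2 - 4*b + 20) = b - 5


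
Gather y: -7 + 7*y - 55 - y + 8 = 6*y - 54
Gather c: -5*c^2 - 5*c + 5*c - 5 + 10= 5 - 5*c^2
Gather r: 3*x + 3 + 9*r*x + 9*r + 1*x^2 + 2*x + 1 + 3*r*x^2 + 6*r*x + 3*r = r*(3*x^2 + 15*x + 12) + x^2 + 5*x + 4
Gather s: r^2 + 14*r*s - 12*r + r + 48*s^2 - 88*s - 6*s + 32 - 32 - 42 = r^2 - 11*r + 48*s^2 + s*(14*r - 94) - 42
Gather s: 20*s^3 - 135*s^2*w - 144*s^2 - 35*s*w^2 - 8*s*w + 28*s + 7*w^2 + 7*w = 20*s^3 + s^2*(-135*w - 144) + s*(-35*w^2 - 8*w + 28) + 7*w^2 + 7*w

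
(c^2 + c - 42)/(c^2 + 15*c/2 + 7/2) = 2*(c - 6)/(2*c + 1)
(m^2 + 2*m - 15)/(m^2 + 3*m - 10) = (m - 3)/(m - 2)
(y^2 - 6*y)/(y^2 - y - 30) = y/(y + 5)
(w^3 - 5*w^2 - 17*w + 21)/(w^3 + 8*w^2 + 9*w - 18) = (w - 7)/(w + 6)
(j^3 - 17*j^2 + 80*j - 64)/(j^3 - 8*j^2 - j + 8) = (j - 8)/(j + 1)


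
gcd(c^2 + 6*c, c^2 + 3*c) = c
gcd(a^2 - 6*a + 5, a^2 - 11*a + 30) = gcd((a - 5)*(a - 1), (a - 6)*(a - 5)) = a - 5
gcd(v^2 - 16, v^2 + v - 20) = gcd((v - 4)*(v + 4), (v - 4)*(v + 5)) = v - 4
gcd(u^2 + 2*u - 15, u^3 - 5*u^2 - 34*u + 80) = u + 5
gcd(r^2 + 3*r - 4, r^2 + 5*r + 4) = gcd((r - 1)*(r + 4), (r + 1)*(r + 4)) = r + 4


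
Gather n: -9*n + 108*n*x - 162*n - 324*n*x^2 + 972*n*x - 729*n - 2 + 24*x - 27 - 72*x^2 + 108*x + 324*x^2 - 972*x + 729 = n*(-324*x^2 + 1080*x - 900) + 252*x^2 - 840*x + 700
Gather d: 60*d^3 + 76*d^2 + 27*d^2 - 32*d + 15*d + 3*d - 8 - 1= 60*d^3 + 103*d^2 - 14*d - 9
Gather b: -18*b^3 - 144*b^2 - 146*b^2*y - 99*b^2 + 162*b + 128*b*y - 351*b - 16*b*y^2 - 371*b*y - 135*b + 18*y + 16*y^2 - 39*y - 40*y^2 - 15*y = -18*b^3 + b^2*(-146*y - 243) + b*(-16*y^2 - 243*y - 324) - 24*y^2 - 36*y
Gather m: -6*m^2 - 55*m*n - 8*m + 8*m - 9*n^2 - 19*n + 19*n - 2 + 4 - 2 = -6*m^2 - 55*m*n - 9*n^2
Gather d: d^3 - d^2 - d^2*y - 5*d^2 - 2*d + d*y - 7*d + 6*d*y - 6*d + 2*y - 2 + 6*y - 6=d^3 + d^2*(-y - 6) + d*(7*y - 15) + 8*y - 8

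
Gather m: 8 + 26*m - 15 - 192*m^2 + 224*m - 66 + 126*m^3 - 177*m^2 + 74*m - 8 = 126*m^3 - 369*m^2 + 324*m - 81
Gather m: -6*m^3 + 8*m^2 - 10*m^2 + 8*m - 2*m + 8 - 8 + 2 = -6*m^3 - 2*m^2 + 6*m + 2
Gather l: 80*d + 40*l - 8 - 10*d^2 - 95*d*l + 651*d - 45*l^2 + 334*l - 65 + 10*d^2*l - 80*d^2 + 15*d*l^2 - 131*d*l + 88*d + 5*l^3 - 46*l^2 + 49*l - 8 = -90*d^2 + 819*d + 5*l^3 + l^2*(15*d - 91) + l*(10*d^2 - 226*d + 423) - 81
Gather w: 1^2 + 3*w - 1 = 3*w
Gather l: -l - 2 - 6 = -l - 8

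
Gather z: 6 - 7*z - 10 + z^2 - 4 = z^2 - 7*z - 8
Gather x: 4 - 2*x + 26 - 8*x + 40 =70 - 10*x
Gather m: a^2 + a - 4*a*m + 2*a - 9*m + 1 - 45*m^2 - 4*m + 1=a^2 + 3*a - 45*m^2 + m*(-4*a - 13) + 2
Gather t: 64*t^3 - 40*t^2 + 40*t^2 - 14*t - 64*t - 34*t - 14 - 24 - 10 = 64*t^3 - 112*t - 48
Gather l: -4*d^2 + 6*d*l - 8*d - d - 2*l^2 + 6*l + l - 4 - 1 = -4*d^2 - 9*d - 2*l^2 + l*(6*d + 7) - 5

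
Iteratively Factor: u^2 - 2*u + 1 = (u - 1)*(u - 1)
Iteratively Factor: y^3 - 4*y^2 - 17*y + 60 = (y - 3)*(y^2 - y - 20) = (y - 5)*(y - 3)*(y + 4)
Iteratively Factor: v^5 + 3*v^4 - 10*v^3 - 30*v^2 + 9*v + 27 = (v + 3)*(v^4 - 10*v^2 + 9) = (v + 1)*(v + 3)*(v^3 - v^2 - 9*v + 9) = (v + 1)*(v + 3)^2*(v^2 - 4*v + 3) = (v - 1)*(v + 1)*(v + 3)^2*(v - 3)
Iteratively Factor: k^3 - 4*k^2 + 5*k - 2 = (k - 2)*(k^2 - 2*k + 1) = (k - 2)*(k - 1)*(k - 1)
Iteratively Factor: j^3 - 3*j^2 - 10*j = (j)*(j^2 - 3*j - 10) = j*(j - 5)*(j + 2)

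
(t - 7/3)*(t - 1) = t^2 - 10*t/3 + 7/3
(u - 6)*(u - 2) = u^2 - 8*u + 12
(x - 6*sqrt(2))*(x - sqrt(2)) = x^2 - 7*sqrt(2)*x + 12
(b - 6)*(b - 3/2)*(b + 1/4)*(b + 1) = b^4 - 25*b^3/4 - b^2/8 + 75*b/8 + 9/4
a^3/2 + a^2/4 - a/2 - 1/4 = (a/2 + 1/2)*(a - 1)*(a + 1/2)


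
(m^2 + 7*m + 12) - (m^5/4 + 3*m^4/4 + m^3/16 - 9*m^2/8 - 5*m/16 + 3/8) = -m^5/4 - 3*m^4/4 - m^3/16 + 17*m^2/8 + 117*m/16 + 93/8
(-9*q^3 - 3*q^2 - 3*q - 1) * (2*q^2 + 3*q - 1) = -18*q^5 - 33*q^4 - 6*q^3 - 8*q^2 + 1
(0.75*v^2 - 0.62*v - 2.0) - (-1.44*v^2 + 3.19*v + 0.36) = 2.19*v^2 - 3.81*v - 2.36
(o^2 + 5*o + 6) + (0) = o^2 + 5*o + 6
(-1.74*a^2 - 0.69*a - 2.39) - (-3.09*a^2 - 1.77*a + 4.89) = 1.35*a^2 + 1.08*a - 7.28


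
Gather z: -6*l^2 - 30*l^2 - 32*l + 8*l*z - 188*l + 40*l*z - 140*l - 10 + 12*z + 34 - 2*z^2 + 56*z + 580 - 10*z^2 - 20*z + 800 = -36*l^2 - 360*l - 12*z^2 + z*(48*l + 48) + 1404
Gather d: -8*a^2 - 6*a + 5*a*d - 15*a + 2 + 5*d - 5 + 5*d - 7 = -8*a^2 - 21*a + d*(5*a + 10) - 10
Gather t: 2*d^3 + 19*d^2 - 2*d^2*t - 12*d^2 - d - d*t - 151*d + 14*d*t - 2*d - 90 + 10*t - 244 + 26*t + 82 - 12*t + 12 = 2*d^3 + 7*d^2 - 154*d + t*(-2*d^2 + 13*d + 24) - 240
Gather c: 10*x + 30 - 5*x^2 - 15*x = -5*x^2 - 5*x + 30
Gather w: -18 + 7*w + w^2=w^2 + 7*w - 18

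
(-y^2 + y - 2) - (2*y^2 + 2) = -3*y^2 + y - 4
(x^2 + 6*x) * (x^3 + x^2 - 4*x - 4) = x^5 + 7*x^4 + 2*x^3 - 28*x^2 - 24*x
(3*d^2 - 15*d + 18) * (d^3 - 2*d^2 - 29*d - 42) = 3*d^5 - 21*d^4 - 39*d^3 + 273*d^2 + 108*d - 756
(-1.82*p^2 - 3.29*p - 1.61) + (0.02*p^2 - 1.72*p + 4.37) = -1.8*p^2 - 5.01*p + 2.76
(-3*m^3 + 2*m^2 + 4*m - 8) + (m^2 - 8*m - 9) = -3*m^3 + 3*m^2 - 4*m - 17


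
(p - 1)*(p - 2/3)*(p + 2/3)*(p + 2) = p^4 + p^3 - 22*p^2/9 - 4*p/9 + 8/9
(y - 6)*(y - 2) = y^2 - 8*y + 12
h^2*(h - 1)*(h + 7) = h^4 + 6*h^3 - 7*h^2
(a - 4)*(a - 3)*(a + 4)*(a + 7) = a^4 + 4*a^3 - 37*a^2 - 64*a + 336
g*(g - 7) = g^2 - 7*g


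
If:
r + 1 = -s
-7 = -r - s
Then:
No Solution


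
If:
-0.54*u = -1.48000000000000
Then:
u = 2.74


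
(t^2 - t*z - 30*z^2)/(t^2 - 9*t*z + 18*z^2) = (-t - 5*z)/(-t + 3*z)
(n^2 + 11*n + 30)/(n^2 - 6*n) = (n^2 + 11*n + 30)/(n*(n - 6))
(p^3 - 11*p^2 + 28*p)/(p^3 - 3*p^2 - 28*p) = (p - 4)/(p + 4)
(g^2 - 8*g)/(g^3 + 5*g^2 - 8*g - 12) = g*(g - 8)/(g^3 + 5*g^2 - 8*g - 12)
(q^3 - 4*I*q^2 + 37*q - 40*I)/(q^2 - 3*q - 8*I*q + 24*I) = (q^2 + 4*I*q + 5)/(q - 3)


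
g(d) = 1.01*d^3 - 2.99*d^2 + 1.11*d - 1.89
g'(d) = 3.03*d^2 - 5.98*d + 1.11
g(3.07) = 2.56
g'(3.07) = 11.31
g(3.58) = 10.10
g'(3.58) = 18.54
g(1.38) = -3.40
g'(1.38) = -1.37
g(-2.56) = -41.27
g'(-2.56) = 36.28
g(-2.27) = -31.63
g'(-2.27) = 30.30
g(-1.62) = -15.83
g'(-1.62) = 18.75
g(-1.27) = -10.19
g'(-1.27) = 13.59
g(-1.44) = -12.70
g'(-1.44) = 16.00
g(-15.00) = -4100.04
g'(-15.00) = 772.56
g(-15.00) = -4100.04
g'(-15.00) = 772.56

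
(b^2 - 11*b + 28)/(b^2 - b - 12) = (b - 7)/(b + 3)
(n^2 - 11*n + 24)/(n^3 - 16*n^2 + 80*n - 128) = (n - 3)/(n^2 - 8*n + 16)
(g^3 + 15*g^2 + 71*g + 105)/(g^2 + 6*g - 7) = (g^2 + 8*g + 15)/(g - 1)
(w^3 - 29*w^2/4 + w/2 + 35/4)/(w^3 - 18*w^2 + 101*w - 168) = (4*w^2 - w - 5)/(4*(w^2 - 11*w + 24))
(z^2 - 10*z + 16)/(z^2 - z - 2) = (z - 8)/(z + 1)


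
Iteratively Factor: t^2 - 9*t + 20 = (t - 5)*(t - 4)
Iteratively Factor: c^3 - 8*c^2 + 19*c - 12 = (c - 1)*(c^2 - 7*c + 12) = (c - 4)*(c - 1)*(c - 3)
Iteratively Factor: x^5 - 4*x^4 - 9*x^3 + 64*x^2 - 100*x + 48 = (x + 4)*(x^4 - 8*x^3 + 23*x^2 - 28*x + 12) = (x - 1)*(x + 4)*(x^3 - 7*x^2 + 16*x - 12) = (x - 2)*(x - 1)*(x + 4)*(x^2 - 5*x + 6) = (x - 2)^2*(x - 1)*(x + 4)*(x - 3)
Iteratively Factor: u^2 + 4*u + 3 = (u + 3)*(u + 1)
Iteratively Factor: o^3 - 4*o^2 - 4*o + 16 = (o - 4)*(o^2 - 4) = (o - 4)*(o - 2)*(o + 2)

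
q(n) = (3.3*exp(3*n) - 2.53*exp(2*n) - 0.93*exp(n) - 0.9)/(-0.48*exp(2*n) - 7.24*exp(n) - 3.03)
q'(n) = (0.96*exp(2*n) + 7.24*exp(n))*(3.3*exp(3*n) - 2.53*exp(2*n) - 0.93*exp(n) - 0.9)/(-0.48*exp(2*n) - 7.24*exp(n) - 3.03)^2 + (9.9*exp(3*n) - 5.06*exp(2*n) - 0.93*exp(n))/(-0.48*exp(2*n) - 7.24*exp(n) - 3.03)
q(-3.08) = 0.28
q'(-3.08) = -0.01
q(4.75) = -697.95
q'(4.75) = -783.75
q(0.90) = -1.29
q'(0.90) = -3.54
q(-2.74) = 0.28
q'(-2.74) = -0.01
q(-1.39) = 0.25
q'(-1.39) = -0.02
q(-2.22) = 0.27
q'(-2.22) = -0.02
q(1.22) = -2.88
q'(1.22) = -6.69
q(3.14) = -92.20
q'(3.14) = -132.94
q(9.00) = -55599.93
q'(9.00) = -55708.51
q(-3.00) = 0.28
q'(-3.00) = -0.01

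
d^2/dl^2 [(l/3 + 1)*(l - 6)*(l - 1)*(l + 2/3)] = 4*l^2 - 20*l/3 - 106/9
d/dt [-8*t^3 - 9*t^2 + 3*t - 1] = -24*t^2 - 18*t + 3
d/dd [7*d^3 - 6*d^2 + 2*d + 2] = 21*d^2 - 12*d + 2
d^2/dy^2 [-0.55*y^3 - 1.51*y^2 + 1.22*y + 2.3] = -3.3*y - 3.02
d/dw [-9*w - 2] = -9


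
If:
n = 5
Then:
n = 5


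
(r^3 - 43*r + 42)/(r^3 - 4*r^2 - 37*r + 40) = (r^2 + r - 42)/(r^2 - 3*r - 40)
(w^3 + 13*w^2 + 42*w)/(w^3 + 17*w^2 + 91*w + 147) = w*(w + 6)/(w^2 + 10*w + 21)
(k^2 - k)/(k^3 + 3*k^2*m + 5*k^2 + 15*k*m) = (k - 1)/(k^2 + 3*k*m + 5*k + 15*m)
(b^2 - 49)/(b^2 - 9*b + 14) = (b + 7)/(b - 2)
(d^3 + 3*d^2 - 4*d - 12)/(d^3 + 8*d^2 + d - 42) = (d + 2)/(d + 7)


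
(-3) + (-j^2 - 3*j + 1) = -j^2 - 3*j - 2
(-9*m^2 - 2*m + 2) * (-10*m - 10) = 90*m^3 + 110*m^2 - 20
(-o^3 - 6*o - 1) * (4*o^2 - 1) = -4*o^5 - 23*o^3 - 4*o^2 + 6*o + 1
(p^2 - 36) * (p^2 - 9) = p^4 - 45*p^2 + 324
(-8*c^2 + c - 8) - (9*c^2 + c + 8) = -17*c^2 - 16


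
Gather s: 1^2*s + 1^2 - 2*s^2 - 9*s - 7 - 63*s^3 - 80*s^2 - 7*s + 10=-63*s^3 - 82*s^2 - 15*s + 4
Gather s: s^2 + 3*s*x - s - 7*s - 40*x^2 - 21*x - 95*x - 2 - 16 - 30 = s^2 + s*(3*x - 8) - 40*x^2 - 116*x - 48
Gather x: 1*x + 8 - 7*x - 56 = -6*x - 48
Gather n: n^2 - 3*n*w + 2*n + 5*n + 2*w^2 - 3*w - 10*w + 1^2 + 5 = n^2 + n*(7 - 3*w) + 2*w^2 - 13*w + 6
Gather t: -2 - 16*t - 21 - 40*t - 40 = -56*t - 63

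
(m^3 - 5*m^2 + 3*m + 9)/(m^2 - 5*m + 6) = (m^2 - 2*m - 3)/(m - 2)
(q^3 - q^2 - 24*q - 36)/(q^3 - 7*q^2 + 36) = (q + 3)/(q - 3)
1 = 1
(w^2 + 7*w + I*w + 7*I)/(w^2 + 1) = (w + 7)/(w - I)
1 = 1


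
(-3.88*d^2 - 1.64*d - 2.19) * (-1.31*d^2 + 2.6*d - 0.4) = 5.0828*d^4 - 7.9396*d^3 + 0.1569*d^2 - 5.038*d + 0.876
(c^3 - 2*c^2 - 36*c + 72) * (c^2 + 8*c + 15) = c^5 + 6*c^4 - 37*c^3 - 246*c^2 + 36*c + 1080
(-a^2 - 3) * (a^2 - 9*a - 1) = -a^4 + 9*a^3 - 2*a^2 + 27*a + 3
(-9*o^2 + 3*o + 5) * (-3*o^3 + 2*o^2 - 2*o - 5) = 27*o^5 - 27*o^4 + 9*o^3 + 49*o^2 - 25*o - 25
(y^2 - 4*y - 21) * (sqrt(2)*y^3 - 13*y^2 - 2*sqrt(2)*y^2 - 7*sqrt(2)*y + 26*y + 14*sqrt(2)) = sqrt(2)*y^5 - 13*y^4 - 6*sqrt(2)*y^4 - 20*sqrt(2)*y^3 + 78*y^3 + 84*sqrt(2)*y^2 + 169*y^2 - 546*y + 91*sqrt(2)*y - 294*sqrt(2)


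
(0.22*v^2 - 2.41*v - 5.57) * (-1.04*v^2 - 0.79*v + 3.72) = -0.2288*v^4 + 2.3326*v^3 + 8.5151*v^2 - 4.5649*v - 20.7204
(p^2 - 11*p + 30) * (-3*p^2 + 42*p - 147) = -3*p^4 + 75*p^3 - 699*p^2 + 2877*p - 4410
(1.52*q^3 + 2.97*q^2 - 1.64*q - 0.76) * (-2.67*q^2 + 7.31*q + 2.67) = -4.0584*q^5 + 3.1813*q^4 + 30.1479*q^3 - 2.0293*q^2 - 9.9344*q - 2.0292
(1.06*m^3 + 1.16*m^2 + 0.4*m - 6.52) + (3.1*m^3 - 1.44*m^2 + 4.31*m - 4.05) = 4.16*m^3 - 0.28*m^2 + 4.71*m - 10.57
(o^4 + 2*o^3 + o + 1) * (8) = 8*o^4 + 16*o^3 + 8*o + 8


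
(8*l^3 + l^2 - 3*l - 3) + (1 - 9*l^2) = 8*l^3 - 8*l^2 - 3*l - 2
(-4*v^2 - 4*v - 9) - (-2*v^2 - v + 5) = -2*v^2 - 3*v - 14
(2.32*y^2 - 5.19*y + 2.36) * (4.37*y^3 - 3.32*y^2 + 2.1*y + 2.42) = 10.1384*y^5 - 30.3827*y^4 + 32.416*y^3 - 13.1198*y^2 - 7.6038*y + 5.7112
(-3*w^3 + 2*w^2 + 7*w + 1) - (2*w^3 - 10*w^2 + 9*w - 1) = -5*w^3 + 12*w^2 - 2*w + 2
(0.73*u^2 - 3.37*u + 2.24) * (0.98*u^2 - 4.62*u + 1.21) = 0.7154*u^4 - 6.6752*u^3 + 18.6479*u^2 - 14.4265*u + 2.7104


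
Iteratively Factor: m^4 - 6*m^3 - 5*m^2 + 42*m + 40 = (m - 4)*(m^3 - 2*m^2 - 13*m - 10) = (m - 4)*(m + 2)*(m^2 - 4*m - 5) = (m - 4)*(m + 1)*(m + 2)*(m - 5)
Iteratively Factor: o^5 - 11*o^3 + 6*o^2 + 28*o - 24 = (o - 2)*(o^4 + 2*o^3 - 7*o^2 - 8*o + 12) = (o - 2)*(o + 2)*(o^3 - 7*o + 6) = (o - 2)*(o + 2)*(o + 3)*(o^2 - 3*o + 2) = (o - 2)*(o - 1)*(o + 2)*(o + 3)*(o - 2)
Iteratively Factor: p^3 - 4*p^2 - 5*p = (p + 1)*(p^2 - 5*p) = p*(p + 1)*(p - 5)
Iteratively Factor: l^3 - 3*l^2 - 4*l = (l + 1)*(l^2 - 4*l) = (l - 4)*(l + 1)*(l)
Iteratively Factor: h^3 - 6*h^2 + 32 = (h - 4)*(h^2 - 2*h - 8) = (h - 4)*(h + 2)*(h - 4)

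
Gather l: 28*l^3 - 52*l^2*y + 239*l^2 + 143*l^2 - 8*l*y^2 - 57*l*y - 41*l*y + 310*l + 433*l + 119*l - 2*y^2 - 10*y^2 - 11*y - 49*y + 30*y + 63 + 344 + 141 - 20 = 28*l^3 + l^2*(382 - 52*y) + l*(-8*y^2 - 98*y + 862) - 12*y^2 - 30*y + 528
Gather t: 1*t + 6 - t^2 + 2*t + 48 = -t^2 + 3*t + 54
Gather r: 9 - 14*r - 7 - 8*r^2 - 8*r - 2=-8*r^2 - 22*r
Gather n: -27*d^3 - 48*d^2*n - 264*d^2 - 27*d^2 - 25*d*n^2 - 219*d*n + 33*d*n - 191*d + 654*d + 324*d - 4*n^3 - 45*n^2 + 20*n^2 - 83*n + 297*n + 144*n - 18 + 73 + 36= -27*d^3 - 291*d^2 + 787*d - 4*n^3 + n^2*(-25*d - 25) + n*(-48*d^2 - 186*d + 358) + 91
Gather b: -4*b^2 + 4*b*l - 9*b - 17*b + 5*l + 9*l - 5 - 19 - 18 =-4*b^2 + b*(4*l - 26) + 14*l - 42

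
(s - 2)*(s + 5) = s^2 + 3*s - 10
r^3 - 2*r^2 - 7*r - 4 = (r - 4)*(r + 1)^2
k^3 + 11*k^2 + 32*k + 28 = (k + 2)^2*(k + 7)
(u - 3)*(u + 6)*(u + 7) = u^3 + 10*u^2 + 3*u - 126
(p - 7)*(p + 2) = p^2 - 5*p - 14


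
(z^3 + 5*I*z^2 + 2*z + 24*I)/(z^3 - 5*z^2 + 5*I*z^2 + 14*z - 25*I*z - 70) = (z^2 + 7*I*z - 12)/(z^2 + z*(-5 + 7*I) - 35*I)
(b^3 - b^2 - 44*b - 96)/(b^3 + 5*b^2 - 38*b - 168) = (b^2 - 5*b - 24)/(b^2 + b - 42)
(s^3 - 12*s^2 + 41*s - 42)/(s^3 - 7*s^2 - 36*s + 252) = (s^2 - 5*s + 6)/(s^2 - 36)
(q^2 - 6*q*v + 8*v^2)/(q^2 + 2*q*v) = (q^2 - 6*q*v + 8*v^2)/(q*(q + 2*v))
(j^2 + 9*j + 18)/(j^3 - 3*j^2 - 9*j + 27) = (j + 6)/(j^2 - 6*j + 9)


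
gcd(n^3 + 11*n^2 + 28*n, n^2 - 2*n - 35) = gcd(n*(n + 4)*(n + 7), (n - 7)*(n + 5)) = 1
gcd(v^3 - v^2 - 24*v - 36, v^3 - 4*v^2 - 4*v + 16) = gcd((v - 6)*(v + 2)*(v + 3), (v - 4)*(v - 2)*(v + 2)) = v + 2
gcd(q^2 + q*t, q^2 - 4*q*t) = q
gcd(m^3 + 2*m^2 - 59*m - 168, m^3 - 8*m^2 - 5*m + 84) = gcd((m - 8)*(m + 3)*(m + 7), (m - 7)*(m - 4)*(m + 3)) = m + 3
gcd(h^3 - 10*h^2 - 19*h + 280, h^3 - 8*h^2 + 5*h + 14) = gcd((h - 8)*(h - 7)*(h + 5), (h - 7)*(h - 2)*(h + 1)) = h - 7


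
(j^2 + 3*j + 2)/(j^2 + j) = (j + 2)/j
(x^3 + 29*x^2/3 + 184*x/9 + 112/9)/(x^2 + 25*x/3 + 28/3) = x + 4/3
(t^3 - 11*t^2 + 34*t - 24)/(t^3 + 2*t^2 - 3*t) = (t^2 - 10*t + 24)/(t*(t + 3))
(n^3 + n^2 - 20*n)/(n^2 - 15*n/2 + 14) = 2*n*(n + 5)/(2*n - 7)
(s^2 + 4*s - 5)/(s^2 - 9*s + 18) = (s^2 + 4*s - 5)/(s^2 - 9*s + 18)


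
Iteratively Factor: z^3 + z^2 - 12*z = (z - 3)*(z^2 + 4*z) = z*(z - 3)*(z + 4)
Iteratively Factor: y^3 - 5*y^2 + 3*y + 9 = (y + 1)*(y^2 - 6*y + 9) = (y - 3)*(y + 1)*(y - 3)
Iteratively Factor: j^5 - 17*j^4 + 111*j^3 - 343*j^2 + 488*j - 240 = (j - 4)*(j^4 - 13*j^3 + 59*j^2 - 107*j + 60) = (j - 4)*(j - 3)*(j^3 - 10*j^2 + 29*j - 20) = (j - 4)^2*(j - 3)*(j^2 - 6*j + 5) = (j - 5)*(j - 4)^2*(j - 3)*(j - 1)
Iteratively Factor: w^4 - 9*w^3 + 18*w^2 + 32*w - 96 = (w - 4)*(w^3 - 5*w^2 - 2*w + 24) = (w - 4)*(w + 2)*(w^2 - 7*w + 12) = (w - 4)^2*(w + 2)*(w - 3)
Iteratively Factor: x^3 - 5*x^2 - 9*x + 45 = (x + 3)*(x^2 - 8*x + 15) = (x - 5)*(x + 3)*(x - 3)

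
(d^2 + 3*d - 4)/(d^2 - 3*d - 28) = (d - 1)/(d - 7)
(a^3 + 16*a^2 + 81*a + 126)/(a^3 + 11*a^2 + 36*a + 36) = (a + 7)/(a + 2)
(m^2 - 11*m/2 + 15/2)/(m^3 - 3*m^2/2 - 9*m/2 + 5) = (m - 3)/(m^2 + m - 2)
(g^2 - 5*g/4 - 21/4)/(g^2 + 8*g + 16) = (4*g^2 - 5*g - 21)/(4*(g^2 + 8*g + 16))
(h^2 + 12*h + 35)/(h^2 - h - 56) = (h + 5)/(h - 8)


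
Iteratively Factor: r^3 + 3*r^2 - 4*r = (r + 4)*(r^2 - r) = (r - 1)*(r + 4)*(r)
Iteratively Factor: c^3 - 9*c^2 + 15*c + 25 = (c - 5)*(c^2 - 4*c - 5) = (c - 5)*(c + 1)*(c - 5)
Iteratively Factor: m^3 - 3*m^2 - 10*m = (m)*(m^2 - 3*m - 10) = m*(m + 2)*(m - 5)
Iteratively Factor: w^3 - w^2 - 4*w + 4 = (w - 2)*(w^2 + w - 2) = (w - 2)*(w - 1)*(w + 2)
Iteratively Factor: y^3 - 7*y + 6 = (y + 3)*(y^2 - 3*y + 2) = (y - 1)*(y + 3)*(y - 2)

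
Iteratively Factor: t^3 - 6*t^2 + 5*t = (t - 5)*(t^2 - t) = t*(t - 5)*(t - 1)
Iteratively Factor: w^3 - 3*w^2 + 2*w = (w - 2)*(w^2 - w) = (w - 2)*(w - 1)*(w)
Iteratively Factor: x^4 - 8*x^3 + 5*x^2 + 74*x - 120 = (x + 3)*(x^3 - 11*x^2 + 38*x - 40) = (x - 2)*(x + 3)*(x^2 - 9*x + 20) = (x - 5)*(x - 2)*(x + 3)*(x - 4)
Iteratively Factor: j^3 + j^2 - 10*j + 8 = (j - 2)*(j^2 + 3*j - 4) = (j - 2)*(j - 1)*(j + 4)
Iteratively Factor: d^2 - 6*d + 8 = (d - 4)*(d - 2)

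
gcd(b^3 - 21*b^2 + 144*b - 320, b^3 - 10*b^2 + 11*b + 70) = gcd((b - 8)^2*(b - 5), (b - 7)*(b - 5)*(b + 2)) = b - 5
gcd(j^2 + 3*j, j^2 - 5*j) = j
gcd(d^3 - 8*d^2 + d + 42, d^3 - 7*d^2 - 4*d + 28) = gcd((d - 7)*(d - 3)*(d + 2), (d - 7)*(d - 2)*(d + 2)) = d^2 - 5*d - 14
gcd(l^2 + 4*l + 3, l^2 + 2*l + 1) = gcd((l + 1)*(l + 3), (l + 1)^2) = l + 1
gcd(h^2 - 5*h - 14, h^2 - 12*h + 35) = h - 7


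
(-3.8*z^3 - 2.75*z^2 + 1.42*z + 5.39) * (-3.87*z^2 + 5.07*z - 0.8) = 14.706*z^5 - 8.6235*z^4 - 16.3979*z^3 - 11.4599*z^2 + 26.1913*z - 4.312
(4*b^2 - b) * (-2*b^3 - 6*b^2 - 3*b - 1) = -8*b^5 - 22*b^4 - 6*b^3 - b^2 + b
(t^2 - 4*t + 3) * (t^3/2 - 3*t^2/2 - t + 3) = t^5/2 - 7*t^4/2 + 13*t^3/2 + 5*t^2/2 - 15*t + 9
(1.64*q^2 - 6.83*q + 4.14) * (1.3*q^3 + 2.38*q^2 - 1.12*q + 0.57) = 2.132*q^5 - 4.9758*q^4 - 12.7102*q^3 + 18.4376*q^2 - 8.5299*q + 2.3598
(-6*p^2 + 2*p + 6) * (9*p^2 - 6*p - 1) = -54*p^4 + 54*p^3 + 48*p^2 - 38*p - 6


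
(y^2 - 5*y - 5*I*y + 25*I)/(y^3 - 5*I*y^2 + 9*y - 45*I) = (y - 5)/(y^2 + 9)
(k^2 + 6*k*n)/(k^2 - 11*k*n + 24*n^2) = k*(k + 6*n)/(k^2 - 11*k*n + 24*n^2)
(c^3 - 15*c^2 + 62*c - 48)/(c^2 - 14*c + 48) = c - 1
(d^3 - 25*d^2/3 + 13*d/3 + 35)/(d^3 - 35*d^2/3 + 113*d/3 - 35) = (3*d + 5)/(3*d - 5)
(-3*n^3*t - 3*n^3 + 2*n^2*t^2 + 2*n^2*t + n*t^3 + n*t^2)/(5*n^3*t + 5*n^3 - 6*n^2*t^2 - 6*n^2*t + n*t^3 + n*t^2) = (3*n + t)/(-5*n + t)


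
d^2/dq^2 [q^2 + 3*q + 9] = 2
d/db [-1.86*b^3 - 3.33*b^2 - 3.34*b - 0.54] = -5.58*b^2 - 6.66*b - 3.34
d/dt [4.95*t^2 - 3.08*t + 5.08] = 9.9*t - 3.08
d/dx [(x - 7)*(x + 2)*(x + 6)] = 3*x^2 + 2*x - 44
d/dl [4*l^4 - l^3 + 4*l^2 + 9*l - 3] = 16*l^3 - 3*l^2 + 8*l + 9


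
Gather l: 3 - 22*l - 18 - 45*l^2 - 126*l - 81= -45*l^2 - 148*l - 96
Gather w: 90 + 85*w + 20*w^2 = 20*w^2 + 85*w + 90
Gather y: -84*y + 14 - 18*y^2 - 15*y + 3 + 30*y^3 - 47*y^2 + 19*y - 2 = 30*y^3 - 65*y^2 - 80*y + 15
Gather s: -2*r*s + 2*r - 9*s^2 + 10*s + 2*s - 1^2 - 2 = 2*r - 9*s^2 + s*(12 - 2*r) - 3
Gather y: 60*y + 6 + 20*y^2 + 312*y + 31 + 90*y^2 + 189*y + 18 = 110*y^2 + 561*y + 55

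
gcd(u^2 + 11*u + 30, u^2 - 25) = u + 5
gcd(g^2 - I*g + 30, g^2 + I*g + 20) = g + 5*I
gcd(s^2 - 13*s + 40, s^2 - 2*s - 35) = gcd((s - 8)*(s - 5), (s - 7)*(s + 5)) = 1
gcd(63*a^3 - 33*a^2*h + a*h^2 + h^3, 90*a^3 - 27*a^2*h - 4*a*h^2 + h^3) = 3*a - h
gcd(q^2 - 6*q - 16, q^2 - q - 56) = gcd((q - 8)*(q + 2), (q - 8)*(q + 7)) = q - 8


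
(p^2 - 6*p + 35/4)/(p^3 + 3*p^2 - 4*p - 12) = (p^2 - 6*p + 35/4)/(p^3 + 3*p^2 - 4*p - 12)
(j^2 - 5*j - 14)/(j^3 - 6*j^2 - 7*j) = (j + 2)/(j*(j + 1))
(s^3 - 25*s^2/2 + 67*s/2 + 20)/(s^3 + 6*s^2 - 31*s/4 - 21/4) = 2*(s^2 - 13*s + 40)/(2*s^2 + 11*s - 21)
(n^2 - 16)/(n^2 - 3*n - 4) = (n + 4)/(n + 1)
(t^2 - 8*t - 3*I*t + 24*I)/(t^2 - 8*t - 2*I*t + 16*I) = (t - 3*I)/(t - 2*I)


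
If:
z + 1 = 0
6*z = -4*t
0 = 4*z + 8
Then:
No Solution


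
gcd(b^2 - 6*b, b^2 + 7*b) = b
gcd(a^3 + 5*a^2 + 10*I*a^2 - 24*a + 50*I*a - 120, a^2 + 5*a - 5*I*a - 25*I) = a + 5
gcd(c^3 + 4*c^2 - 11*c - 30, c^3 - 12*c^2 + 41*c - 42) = c - 3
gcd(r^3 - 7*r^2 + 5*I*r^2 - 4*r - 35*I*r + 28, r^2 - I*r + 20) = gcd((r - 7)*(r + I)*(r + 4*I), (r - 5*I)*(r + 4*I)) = r + 4*I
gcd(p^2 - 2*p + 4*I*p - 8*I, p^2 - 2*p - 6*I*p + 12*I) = p - 2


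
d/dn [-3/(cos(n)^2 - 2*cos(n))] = 6*(sin(n)/cos(n)^2 - tan(n))/(cos(n) - 2)^2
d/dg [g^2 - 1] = 2*g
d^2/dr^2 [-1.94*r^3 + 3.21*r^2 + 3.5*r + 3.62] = 6.42 - 11.64*r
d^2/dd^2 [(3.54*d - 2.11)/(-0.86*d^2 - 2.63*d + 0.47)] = (-(1.72*d + 2.63)*(3.44*d + 5.26)*(3.54*d - 2.11) + (18.2664*d + 14.9912)*(0.86*d^2 + 2.63*d - 0.47))/(0.86*d^2 + 2.63*d - 0.47)^3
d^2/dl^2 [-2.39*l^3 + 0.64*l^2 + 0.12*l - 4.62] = 1.28 - 14.34*l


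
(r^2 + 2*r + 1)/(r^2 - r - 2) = (r + 1)/(r - 2)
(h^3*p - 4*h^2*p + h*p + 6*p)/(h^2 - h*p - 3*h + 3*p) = p*(-h^2 + h + 2)/(-h + p)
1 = 1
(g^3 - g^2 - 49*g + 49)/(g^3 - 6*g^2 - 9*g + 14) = (g + 7)/(g + 2)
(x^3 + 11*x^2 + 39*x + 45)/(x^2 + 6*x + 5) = (x^2 + 6*x + 9)/(x + 1)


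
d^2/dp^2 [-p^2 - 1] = -2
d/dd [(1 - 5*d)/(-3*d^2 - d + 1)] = (15*d^2 + 5*d - (5*d - 1)*(6*d + 1) - 5)/(3*d^2 + d - 1)^2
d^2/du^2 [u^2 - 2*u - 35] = 2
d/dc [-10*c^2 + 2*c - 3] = 2 - 20*c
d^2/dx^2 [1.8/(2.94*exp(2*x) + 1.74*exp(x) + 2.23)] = (1.8*(5.88*exp(x) + 1.74)*(11.76*exp(x) + 3.48)*exp(x) - (21.168*exp(x) + 3.132)*(2.94*exp(2*x) + 1.74*exp(x) + 2.23))*exp(x)/(2.94*exp(2*x) + 1.74*exp(x) + 2.23)^3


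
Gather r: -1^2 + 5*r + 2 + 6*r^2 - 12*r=6*r^2 - 7*r + 1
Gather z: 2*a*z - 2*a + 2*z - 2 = -2*a + z*(2*a + 2) - 2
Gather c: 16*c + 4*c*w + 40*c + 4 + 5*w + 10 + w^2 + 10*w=c*(4*w + 56) + w^2 + 15*w + 14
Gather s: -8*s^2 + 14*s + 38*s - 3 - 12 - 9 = -8*s^2 + 52*s - 24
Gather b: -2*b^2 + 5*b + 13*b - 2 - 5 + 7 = -2*b^2 + 18*b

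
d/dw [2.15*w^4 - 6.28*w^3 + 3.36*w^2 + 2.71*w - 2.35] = 8.6*w^3 - 18.84*w^2 + 6.72*w + 2.71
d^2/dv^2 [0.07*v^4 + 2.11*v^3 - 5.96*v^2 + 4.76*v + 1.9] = 0.84*v^2 + 12.66*v - 11.92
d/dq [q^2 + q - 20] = 2*q + 1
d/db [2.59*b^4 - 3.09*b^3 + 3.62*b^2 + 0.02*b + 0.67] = 10.36*b^3 - 9.27*b^2 + 7.24*b + 0.02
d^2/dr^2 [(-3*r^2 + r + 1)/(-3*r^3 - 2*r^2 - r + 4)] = 2*(27*r^6 - 27*r^5 - 99*r^4 + 197*r^3 - 21*r^2 - 66*r + 35)/(27*r^9 + 54*r^8 + 63*r^7 - 64*r^6 - 123*r^5 - 114*r^4 + 97*r^3 + 84*r^2 + 48*r - 64)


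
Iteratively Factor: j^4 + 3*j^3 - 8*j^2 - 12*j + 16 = (j + 2)*(j^3 + j^2 - 10*j + 8) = (j + 2)*(j + 4)*(j^2 - 3*j + 2) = (j - 2)*(j + 2)*(j + 4)*(j - 1)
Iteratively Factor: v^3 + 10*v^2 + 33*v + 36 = (v + 3)*(v^2 + 7*v + 12) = (v + 3)^2*(v + 4)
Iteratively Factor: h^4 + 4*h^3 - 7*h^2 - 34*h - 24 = (h + 4)*(h^3 - 7*h - 6) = (h - 3)*(h + 4)*(h^2 + 3*h + 2) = (h - 3)*(h + 2)*(h + 4)*(h + 1)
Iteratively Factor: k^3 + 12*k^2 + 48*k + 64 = (k + 4)*(k^2 + 8*k + 16) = (k + 4)^2*(k + 4)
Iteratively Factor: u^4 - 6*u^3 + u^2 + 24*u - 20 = (u + 2)*(u^3 - 8*u^2 + 17*u - 10) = (u - 1)*(u + 2)*(u^2 - 7*u + 10) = (u - 2)*(u - 1)*(u + 2)*(u - 5)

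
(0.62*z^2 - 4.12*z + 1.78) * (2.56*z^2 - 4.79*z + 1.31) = 1.5872*z^4 - 13.517*z^3 + 25.1038*z^2 - 13.9234*z + 2.3318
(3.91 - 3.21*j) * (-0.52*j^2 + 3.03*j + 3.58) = 1.6692*j^3 - 11.7595*j^2 + 0.355499999999999*j + 13.9978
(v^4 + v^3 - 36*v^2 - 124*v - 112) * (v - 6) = v^5 - 5*v^4 - 42*v^3 + 92*v^2 + 632*v + 672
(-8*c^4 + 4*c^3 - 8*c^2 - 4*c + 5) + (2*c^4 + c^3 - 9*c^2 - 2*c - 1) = -6*c^4 + 5*c^3 - 17*c^2 - 6*c + 4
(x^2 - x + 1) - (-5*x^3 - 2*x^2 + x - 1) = 5*x^3 + 3*x^2 - 2*x + 2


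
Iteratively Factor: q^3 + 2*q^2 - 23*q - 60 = (q + 4)*(q^2 - 2*q - 15) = (q - 5)*(q + 4)*(q + 3)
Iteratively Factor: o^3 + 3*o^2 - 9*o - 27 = (o + 3)*(o^2 - 9) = (o + 3)^2*(o - 3)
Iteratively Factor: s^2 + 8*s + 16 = (s + 4)*(s + 4)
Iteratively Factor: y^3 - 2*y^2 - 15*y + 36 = (y + 4)*(y^2 - 6*y + 9) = (y - 3)*(y + 4)*(y - 3)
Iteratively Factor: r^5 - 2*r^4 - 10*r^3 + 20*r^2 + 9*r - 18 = (r - 2)*(r^4 - 10*r^2 + 9) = (r - 2)*(r + 1)*(r^3 - r^2 - 9*r + 9) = (r - 2)*(r - 1)*(r + 1)*(r^2 - 9) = (r - 3)*(r - 2)*(r - 1)*(r + 1)*(r + 3)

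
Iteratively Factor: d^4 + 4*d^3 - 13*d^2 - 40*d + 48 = (d - 1)*(d^3 + 5*d^2 - 8*d - 48) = (d - 1)*(d + 4)*(d^2 + d - 12) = (d - 1)*(d + 4)^2*(d - 3)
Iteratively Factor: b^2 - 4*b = (b)*(b - 4)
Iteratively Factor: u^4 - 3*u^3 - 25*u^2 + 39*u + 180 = (u + 3)*(u^3 - 6*u^2 - 7*u + 60) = (u - 5)*(u + 3)*(u^2 - u - 12) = (u - 5)*(u - 4)*(u + 3)*(u + 3)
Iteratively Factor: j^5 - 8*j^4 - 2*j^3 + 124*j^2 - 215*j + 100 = (j - 5)*(j^4 - 3*j^3 - 17*j^2 + 39*j - 20) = (j - 5)*(j - 1)*(j^3 - 2*j^2 - 19*j + 20) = (j - 5)*(j - 1)*(j + 4)*(j^2 - 6*j + 5) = (j - 5)^2*(j - 1)*(j + 4)*(j - 1)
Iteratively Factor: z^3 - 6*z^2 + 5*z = (z - 1)*(z^2 - 5*z) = z*(z - 1)*(z - 5)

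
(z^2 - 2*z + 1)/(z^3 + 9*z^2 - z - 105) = (z^2 - 2*z + 1)/(z^3 + 9*z^2 - z - 105)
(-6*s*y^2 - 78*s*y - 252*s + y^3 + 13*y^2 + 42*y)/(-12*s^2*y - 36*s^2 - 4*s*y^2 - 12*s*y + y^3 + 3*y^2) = (y^2 + 13*y + 42)/(2*s*y + 6*s + y^2 + 3*y)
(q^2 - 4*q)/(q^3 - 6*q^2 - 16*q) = (4 - q)/(-q^2 + 6*q + 16)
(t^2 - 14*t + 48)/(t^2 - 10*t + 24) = (t - 8)/(t - 4)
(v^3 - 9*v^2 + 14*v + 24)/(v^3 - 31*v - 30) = (v - 4)/(v + 5)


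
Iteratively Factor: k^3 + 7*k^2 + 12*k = (k + 3)*(k^2 + 4*k) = k*(k + 3)*(k + 4)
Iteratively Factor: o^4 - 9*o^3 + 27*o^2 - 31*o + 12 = (o - 4)*(o^3 - 5*o^2 + 7*o - 3) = (o - 4)*(o - 1)*(o^2 - 4*o + 3) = (o - 4)*(o - 3)*(o - 1)*(o - 1)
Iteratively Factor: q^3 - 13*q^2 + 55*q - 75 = (q - 5)*(q^2 - 8*q + 15) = (q - 5)^2*(q - 3)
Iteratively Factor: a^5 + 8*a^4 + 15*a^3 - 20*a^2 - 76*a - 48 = (a + 3)*(a^4 + 5*a^3 - 20*a - 16) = (a + 1)*(a + 3)*(a^3 + 4*a^2 - 4*a - 16) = (a + 1)*(a + 3)*(a + 4)*(a^2 - 4) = (a - 2)*(a + 1)*(a + 3)*(a + 4)*(a + 2)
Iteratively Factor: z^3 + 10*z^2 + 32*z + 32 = (z + 4)*(z^2 + 6*z + 8) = (z + 4)^2*(z + 2)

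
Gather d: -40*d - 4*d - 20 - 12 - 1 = -44*d - 33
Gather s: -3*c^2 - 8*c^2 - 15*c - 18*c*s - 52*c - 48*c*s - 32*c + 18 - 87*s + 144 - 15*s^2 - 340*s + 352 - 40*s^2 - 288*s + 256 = -11*c^2 - 99*c - 55*s^2 + s*(-66*c - 715) + 770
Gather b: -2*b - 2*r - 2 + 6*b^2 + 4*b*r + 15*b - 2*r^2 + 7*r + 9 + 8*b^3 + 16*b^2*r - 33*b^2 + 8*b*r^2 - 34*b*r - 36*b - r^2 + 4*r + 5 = 8*b^3 + b^2*(16*r - 27) + b*(8*r^2 - 30*r - 23) - 3*r^2 + 9*r + 12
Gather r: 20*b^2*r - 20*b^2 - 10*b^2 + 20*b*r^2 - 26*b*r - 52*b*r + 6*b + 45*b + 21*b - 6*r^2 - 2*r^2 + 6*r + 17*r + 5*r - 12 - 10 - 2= -30*b^2 + 72*b + r^2*(20*b - 8) + r*(20*b^2 - 78*b + 28) - 24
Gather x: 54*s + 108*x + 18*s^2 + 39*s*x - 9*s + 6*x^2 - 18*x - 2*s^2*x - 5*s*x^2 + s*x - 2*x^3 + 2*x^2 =18*s^2 + 45*s - 2*x^3 + x^2*(8 - 5*s) + x*(-2*s^2 + 40*s + 90)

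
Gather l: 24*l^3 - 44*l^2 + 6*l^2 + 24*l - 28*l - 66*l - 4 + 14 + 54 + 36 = 24*l^3 - 38*l^2 - 70*l + 100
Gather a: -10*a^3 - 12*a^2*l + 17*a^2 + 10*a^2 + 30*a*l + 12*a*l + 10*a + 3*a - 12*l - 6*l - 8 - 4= -10*a^3 + a^2*(27 - 12*l) + a*(42*l + 13) - 18*l - 12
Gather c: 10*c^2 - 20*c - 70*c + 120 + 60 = 10*c^2 - 90*c + 180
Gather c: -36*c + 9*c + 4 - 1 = 3 - 27*c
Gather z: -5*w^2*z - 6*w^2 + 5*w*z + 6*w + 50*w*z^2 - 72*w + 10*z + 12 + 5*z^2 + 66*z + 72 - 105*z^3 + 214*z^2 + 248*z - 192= -6*w^2 - 66*w - 105*z^3 + z^2*(50*w + 219) + z*(-5*w^2 + 5*w + 324) - 108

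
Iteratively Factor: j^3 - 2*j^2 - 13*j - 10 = (j + 1)*(j^2 - 3*j - 10) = (j - 5)*(j + 1)*(j + 2)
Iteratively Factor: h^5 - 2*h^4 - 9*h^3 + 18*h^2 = (h - 2)*(h^4 - 9*h^2) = (h - 3)*(h - 2)*(h^3 + 3*h^2) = h*(h - 3)*(h - 2)*(h^2 + 3*h) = h*(h - 3)*(h - 2)*(h + 3)*(h)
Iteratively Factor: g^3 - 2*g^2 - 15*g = (g - 5)*(g^2 + 3*g) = (g - 5)*(g + 3)*(g)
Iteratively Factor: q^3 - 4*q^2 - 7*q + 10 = (q - 5)*(q^2 + q - 2) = (q - 5)*(q + 2)*(q - 1)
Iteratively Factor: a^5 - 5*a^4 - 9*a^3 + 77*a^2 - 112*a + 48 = (a - 1)*(a^4 - 4*a^3 - 13*a^2 + 64*a - 48) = (a - 4)*(a - 1)*(a^3 - 13*a + 12) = (a - 4)*(a - 1)^2*(a^2 + a - 12) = (a - 4)*(a - 3)*(a - 1)^2*(a + 4)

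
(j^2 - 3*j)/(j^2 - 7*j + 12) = j/(j - 4)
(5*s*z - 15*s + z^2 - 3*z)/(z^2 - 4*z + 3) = (5*s + z)/(z - 1)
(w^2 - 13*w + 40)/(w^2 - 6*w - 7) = (-w^2 + 13*w - 40)/(-w^2 + 6*w + 7)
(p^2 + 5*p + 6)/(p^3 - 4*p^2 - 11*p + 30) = (p + 2)/(p^2 - 7*p + 10)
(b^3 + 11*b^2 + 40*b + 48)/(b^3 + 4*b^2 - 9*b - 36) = (b + 4)/(b - 3)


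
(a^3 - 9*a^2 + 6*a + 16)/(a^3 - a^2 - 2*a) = (a - 8)/a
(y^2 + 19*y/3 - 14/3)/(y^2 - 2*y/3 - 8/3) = (-3*y^2 - 19*y + 14)/(-3*y^2 + 2*y + 8)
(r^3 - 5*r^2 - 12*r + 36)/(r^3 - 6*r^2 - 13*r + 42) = (r - 6)/(r - 7)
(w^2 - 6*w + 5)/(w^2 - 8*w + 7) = (w - 5)/(w - 7)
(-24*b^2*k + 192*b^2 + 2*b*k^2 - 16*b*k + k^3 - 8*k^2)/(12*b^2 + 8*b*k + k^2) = (-4*b*k + 32*b + k^2 - 8*k)/(2*b + k)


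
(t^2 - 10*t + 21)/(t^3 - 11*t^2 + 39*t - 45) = (t - 7)/(t^2 - 8*t + 15)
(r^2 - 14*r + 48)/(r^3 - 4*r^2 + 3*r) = (r^2 - 14*r + 48)/(r*(r^2 - 4*r + 3))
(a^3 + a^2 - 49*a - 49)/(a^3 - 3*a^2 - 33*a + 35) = (a^2 + 8*a + 7)/(a^2 + 4*a - 5)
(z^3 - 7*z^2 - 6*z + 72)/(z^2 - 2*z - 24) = (z^2 - z - 12)/(z + 4)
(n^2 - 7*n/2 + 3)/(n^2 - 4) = (n - 3/2)/(n + 2)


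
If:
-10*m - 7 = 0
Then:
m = -7/10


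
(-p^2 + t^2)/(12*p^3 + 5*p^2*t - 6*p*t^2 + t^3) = (-p + t)/(12*p^2 - 7*p*t + t^2)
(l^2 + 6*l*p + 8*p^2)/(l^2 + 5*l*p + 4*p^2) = (l + 2*p)/(l + p)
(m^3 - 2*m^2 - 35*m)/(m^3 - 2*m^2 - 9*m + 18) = m*(m^2 - 2*m - 35)/(m^3 - 2*m^2 - 9*m + 18)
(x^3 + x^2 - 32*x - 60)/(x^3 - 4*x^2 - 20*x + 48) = (x^2 + 7*x + 10)/(x^2 + 2*x - 8)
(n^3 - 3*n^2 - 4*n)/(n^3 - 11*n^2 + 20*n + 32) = n/(n - 8)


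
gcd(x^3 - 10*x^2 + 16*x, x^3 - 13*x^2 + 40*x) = x^2 - 8*x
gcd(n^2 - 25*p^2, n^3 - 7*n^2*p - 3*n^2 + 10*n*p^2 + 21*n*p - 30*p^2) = -n + 5*p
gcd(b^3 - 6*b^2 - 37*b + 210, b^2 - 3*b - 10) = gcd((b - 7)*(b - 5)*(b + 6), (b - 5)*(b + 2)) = b - 5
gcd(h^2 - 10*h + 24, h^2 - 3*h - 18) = h - 6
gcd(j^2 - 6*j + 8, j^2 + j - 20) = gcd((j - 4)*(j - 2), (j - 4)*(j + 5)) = j - 4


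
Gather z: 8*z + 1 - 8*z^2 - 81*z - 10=-8*z^2 - 73*z - 9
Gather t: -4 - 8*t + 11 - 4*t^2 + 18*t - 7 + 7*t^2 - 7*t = 3*t^2 + 3*t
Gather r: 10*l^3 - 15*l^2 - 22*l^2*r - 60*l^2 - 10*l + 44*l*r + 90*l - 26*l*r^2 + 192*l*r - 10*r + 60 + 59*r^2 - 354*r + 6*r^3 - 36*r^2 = 10*l^3 - 75*l^2 + 80*l + 6*r^3 + r^2*(23 - 26*l) + r*(-22*l^2 + 236*l - 364) + 60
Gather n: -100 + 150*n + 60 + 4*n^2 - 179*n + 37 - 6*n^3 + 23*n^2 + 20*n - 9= -6*n^3 + 27*n^2 - 9*n - 12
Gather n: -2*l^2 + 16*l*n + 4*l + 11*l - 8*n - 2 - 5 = -2*l^2 + 15*l + n*(16*l - 8) - 7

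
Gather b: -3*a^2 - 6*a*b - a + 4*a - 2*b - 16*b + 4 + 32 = -3*a^2 + 3*a + b*(-6*a - 18) + 36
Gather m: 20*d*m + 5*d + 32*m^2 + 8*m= 5*d + 32*m^2 + m*(20*d + 8)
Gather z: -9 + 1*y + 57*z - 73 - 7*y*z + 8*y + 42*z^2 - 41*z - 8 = 9*y + 42*z^2 + z*(16 - 7*y) - 90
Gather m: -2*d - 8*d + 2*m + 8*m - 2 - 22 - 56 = -10*d + 10*m - 80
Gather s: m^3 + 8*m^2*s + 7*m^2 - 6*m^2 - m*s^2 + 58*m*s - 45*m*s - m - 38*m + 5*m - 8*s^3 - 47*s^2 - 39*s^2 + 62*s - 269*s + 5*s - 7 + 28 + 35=m^3 + m^2 - 34*m - 8*s^3 + s^2*(-m - 86) + s*(8*m^2 + 13*m - 202) + 56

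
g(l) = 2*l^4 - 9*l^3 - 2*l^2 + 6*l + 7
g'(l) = 8*l^3 - 27*l^2 - 4*l + 6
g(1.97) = -27.63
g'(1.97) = -45.50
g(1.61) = -12.65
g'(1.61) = -37.04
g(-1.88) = 73.44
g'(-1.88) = -135.07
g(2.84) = -68.14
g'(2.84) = -39.88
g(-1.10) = 12.89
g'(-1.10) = -32.92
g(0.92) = 5.25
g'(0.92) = -14.30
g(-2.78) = 287.68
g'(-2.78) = -363.43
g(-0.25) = 5.52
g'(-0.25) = 5.19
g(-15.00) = 131092.00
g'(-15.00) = -33009.00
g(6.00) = 619.00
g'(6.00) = 738.00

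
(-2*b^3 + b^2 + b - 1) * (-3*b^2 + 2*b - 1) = 6*b^5 - 7*b^4 + b^3 + 4*b^2 - 3*b + 1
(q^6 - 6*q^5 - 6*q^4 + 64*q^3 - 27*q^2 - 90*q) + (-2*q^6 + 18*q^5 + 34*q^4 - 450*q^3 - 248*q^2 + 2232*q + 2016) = -q^6 + 12*q^5 + 28*q^4 - 386*q^3 - 275*q^2 + 2142*q + 2016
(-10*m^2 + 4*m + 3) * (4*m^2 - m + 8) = -40*m^4 + 26*m^3 - 72*m^2 + 29*m + 24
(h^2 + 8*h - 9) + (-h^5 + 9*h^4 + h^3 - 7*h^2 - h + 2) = -h^5 + 9*h^4 + h^3 - 6*h^2 + 7*h - 7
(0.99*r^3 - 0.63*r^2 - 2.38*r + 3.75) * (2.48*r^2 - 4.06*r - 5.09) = 2.4552*r^5 - 5.5818*r^4 - 8.3837*r^3 + 22.1695*r^2 - 3.1108*r - 19.0875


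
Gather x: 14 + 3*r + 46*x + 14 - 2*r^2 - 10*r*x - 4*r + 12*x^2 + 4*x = -2*r^2 - r + 12*x^2 + x*(50 - 10*r) + 28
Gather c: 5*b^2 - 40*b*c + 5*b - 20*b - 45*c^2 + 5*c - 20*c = 5*b^2 - 15*b - 45*c^2 + c*(-40*b - 15)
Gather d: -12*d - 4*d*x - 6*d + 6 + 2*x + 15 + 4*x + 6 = d*(-4*x - 18) + 6*x + 27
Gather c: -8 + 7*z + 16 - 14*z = 8 - 7*z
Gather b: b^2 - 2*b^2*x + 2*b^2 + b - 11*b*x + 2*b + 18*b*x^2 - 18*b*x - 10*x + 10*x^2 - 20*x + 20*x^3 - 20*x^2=b^2*(3 - 2*x) + b*(18*x^2 - 29*x + 3) + 20*x^3 - 10*x^2 - 30*x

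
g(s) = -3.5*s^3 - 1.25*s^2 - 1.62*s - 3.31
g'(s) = -10.5*s^2 - 2.5*s - 1.62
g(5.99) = -810.09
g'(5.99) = -393.34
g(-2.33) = 37.95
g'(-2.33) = -52.80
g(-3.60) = 149.62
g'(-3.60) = -128.70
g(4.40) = -332.78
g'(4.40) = -215.90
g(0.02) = -3.34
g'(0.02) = -1.67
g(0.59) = -5.42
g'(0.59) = -6.75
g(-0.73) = -1.43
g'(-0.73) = -5.39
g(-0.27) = -2.89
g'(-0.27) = -1.71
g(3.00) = -113.92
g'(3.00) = -103.62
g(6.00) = -814.03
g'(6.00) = -394.62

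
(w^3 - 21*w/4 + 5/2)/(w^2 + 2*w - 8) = (w^2 + 2*w - 5/4)/(w + 4)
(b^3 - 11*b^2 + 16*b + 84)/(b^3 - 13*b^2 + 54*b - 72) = (b^2 - 5*b - 14)/(b^2 - 7*b + 12)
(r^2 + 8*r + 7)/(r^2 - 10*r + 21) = (r^2 + 8*r + 7)/(r^2 - 10*r + 21)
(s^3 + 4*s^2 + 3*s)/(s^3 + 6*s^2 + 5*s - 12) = s*(s + 1)/(s^2 + 3*s - 4)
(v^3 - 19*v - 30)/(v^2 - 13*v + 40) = (v^2 + 5*v + 6)/(v - 8)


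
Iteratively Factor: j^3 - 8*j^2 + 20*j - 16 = (j - 4)*(j^2 - 4*j + 4) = (j - 4)*(j - 2)*(j - 2)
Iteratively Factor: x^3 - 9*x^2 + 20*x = (x)*(x^2 - 9*x + 20) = x*(x - 5)*(x - 4)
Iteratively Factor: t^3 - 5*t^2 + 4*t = (t)*(t^2 - 5*t + 4) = t*(t - 1)*(t - 4)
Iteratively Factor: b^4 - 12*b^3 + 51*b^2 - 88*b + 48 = (b - 1)*(b^3 - 11*b^2 + 40*b - 48) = (b - 3)*(b - 1)*(b^2 - 8*b + 16) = (b - 4)*(b - 3)*(b - 1)*(b - 4)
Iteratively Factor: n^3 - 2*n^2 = (n)*(n^2 - 2*n) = n^2*(n - 2)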